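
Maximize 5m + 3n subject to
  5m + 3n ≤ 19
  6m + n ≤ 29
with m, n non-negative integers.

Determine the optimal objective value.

19

(m,n)=(2,3): 5·2+3·3=19≤19, 6·2+1·3=15≤29, objective 19.
(m,n)=(1,4): 5·1+3·4=17≤19, 6·1+1·4=10≤29, objective 17.
The best lattice point is (2,3), giving 19.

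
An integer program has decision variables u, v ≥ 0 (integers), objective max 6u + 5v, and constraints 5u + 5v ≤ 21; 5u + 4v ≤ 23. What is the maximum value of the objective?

24

Relaxing integrality, the LP optimum is 25.20 at (u,v) = (4.2, 0), which is not an integer point.
(u,v)=(4,0): 5·4+5·0=20≤21, 5·4+4·0=20≤23, objective 24.
(u,v)=(3,1): 5·3+5·1=20≤21, 5·3+4·1=19≤23, objective 23.
No feasible integer point exceeds 24.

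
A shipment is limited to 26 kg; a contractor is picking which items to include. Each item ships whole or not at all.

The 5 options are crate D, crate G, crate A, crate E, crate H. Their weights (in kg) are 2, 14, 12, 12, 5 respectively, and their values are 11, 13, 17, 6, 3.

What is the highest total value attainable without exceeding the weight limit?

34

Treat it as a binary knapsack problem.
Allowing fractional choices, the relaxed optimum would be about 39.1, but items are indivisible.
crate D + crate A + crate E: weight 2 + 12 + 12 = 26 ≤ 26, value 11 + 17 + 6 = 34.
crate D + crate A + crate H: weight 2 + 12 + 5 = 19 ≤ 26, value 11 + 17 + 3 = 31.
Best is crate D, crate A, and crate E with total value 34.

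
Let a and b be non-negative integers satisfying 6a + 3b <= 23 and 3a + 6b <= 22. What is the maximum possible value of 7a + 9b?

34

Relaxing integrality, the LP optimum is 39.67 at (a,b) = (2.67, 2.33), which is not an integer point.
(a,b)=(1,3) is feasible, giving 34.
(a,b)=(2,2) is feasible, giving 32.
(a,b)=(3,1) is feasible, giving 30.
(a,b)=(0,3) is feasible, giving 27.
Maximum is 34 at (a,b)=(1,3).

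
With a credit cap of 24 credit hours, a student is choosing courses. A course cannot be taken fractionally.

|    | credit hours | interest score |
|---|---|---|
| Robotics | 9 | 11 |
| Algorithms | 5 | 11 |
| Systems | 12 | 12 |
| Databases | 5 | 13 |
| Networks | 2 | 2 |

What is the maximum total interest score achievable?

Algorithms + Systems + Databases: credit hours 5 + 12 + 5 = 22 ≤ 24, interest score 11 + 12 + 13 = 36.
Algorithms + Systems + Databases + Networks: credit hours 5 + 12 + 5 + 2 = 24 ≤ 24, interest score 11 + 12 + 13 + 2 = 38.
Robotics + Algorithms + Databases + Networks: credit hours 9 + 5 + 5 + 2 = 21 ≤ 24, interest score 11 + 11 + 13 + 2 = 37.
Best is Algorithms, Systems, Databases, and Networks with total interest score 38.

38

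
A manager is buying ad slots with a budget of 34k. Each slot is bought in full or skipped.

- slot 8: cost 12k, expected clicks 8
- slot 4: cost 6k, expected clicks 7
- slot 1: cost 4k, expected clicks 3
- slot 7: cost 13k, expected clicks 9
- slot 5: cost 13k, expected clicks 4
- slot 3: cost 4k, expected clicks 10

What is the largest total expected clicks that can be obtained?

This is a 0-1 knapsack instance.
Take slot 8, slot 1, slot 7, and slot 3: cost 12 + 4 + 13 + 4 = 33 ≤ 34, expected clicks 8 + 3 + 9 + 10 = 30.
No other feasible combination does better.

30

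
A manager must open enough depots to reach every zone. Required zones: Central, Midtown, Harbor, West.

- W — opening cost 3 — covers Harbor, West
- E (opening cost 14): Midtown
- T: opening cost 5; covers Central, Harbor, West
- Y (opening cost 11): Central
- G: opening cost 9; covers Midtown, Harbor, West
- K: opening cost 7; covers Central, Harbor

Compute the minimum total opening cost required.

This is an integer covering problem.
The greedy cost-per-new-zone heuristic would pick W, T, and G for 17, but a cheaper cover exists.
Choose T and G: together they cover Central, Midtown, Harbor, West — every zone.
Total opening cost: 5 + 9 = 14.
No cover costs less than 14.

14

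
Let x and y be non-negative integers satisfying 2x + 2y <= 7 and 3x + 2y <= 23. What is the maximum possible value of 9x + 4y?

The continuous relaxation peaks at (3.5, 0) with value 31.50; rounding to a feasible lattice point costs some objective.
(x,y)=(3,0): 2·3+2·0=6≤7, 3·3+2·0=9≤23, objective 27.
(x,y)=(2,1): 2·2+2·1=6≤7, 3·2+2·1=8≤23, objective 22.
(x,y)=(2,0): 2·2+2·0=4≤7, 3·2+2·0=6≤23, objective 18.
No feasible integer point exceeds 27.

27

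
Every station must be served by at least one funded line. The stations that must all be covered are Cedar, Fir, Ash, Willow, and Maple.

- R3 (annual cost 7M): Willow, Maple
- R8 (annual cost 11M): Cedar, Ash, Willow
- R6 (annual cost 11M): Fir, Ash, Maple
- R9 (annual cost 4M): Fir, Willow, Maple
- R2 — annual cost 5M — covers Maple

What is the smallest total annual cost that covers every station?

15

Choose R8 and R9: together they cover Cedar, Fir, Ash, Willow, Maple — every station.
Total annual cost: 11 + 4 = 15.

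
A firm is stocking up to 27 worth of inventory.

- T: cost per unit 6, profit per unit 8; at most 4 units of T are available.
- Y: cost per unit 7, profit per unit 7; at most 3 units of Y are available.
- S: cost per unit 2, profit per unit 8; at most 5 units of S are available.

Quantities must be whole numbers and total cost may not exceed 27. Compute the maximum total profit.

56

S has the best ratio (8/2); taking only S gives at most 5×8 = 40 (stopped by the supply cap of 5).
Mixing does better — 2×T and 5×S: cost 22 ≤ 27, profit 2·8 + 5·8 = 56.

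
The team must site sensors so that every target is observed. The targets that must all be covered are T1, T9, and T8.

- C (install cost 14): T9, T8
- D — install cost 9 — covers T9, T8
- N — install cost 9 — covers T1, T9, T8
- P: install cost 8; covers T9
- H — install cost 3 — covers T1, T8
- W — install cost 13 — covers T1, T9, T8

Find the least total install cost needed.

The greedy cost-per-new-target heuristic would pick H and P for 11, but a cheaper cover exists.
N alone covers T1, T9, T8 — every target.
Total install cost: 9.
No cover costs less than 9.

9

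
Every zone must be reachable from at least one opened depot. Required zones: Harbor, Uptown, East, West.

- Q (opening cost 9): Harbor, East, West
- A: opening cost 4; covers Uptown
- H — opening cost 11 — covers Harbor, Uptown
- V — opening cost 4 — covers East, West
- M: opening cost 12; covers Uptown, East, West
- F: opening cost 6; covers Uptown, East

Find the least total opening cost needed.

13

Choose Q and A: together they cover Harbor, Uptown, East, West — every zone.
Total opening cost: 9 + 4 = 13.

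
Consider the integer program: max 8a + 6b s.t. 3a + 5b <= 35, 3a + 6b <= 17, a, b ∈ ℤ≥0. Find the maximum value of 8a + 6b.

40

Relaxing integrality, the LP optimum is 45.33 at (a,b) = (5.67, 0), which is not an integer point.
(a,b)=(5,0): 3·5+5·0=15≤35, 3·5+6·0=15≤17, objective 40.
(a,b)=(4,0): 3·4+5·0=12≤35, 3·4+6·0=12≤17, objective 32.
Maximum is 40 at (a,b)=(5,0).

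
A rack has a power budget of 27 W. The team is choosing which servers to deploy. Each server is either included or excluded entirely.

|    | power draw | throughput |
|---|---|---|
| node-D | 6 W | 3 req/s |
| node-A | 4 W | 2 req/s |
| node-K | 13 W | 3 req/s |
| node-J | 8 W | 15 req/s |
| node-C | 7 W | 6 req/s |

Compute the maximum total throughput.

This is an integer program with binary decision variables.
Allowing fractional choices, the relaxed optimum would be about 26.5, but servers are indivisible.
node-D + node-J + node-C: power draw 6 + 8 + 7 = 21 ≤ 27, throughput 3 + 15 + 6 = 24.
node-D + node-A + node-J + node-C: power draw 6 + 4 + 8 + 7 = 25 ≤ 27, throughput 3 + 2 + 15 + 6 = 26.
node-A + node-J + node-C: power draw 4 + 8 + 7 = 19 ≤ 27, throughput 2 + 15 + 6 = 23.
Best is node-D, node-A, node-J, and node-C with total throughput 26.

26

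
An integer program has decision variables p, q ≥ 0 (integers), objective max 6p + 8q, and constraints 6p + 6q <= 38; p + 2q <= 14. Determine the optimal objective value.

(p,q)=(0,6) is feasible, giving 48.
(p,q)=(1,5) is feasible, giving 46.
Maximum is 48 at (p,q)=(0,6).

48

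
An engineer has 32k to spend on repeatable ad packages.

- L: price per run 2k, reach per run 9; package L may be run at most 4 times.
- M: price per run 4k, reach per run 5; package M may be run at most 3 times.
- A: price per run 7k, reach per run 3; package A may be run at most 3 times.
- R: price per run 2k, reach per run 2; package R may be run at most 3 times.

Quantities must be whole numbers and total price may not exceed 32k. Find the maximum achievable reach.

4×L, 3×M, 1×A, and 2×R: price 31 ≤ 32, reach 4·9 + 3·5 + 1·3 + 2·2 = 58.
4×L, 3×M, and 3×R: price 26 ≤ 32, reach 4·9 + 3·5 + 3·2 = 57.
Best is 58.

58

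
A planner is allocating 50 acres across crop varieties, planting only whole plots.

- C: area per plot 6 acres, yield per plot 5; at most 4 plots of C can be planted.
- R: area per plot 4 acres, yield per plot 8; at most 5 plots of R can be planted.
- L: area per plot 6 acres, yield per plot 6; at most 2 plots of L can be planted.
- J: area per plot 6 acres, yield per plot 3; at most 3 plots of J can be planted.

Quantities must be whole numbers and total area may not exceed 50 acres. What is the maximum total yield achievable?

67

This is a bounded integer knapsack.
Take 3×C, 5×R, and 2×L: area 50 ≤ 50, yield 3·5 + 5·8 + 2·6 = 67.
R has the best ratio (8/4) and is taken to its limit of 5; remaining capacity is filled optimally with the others.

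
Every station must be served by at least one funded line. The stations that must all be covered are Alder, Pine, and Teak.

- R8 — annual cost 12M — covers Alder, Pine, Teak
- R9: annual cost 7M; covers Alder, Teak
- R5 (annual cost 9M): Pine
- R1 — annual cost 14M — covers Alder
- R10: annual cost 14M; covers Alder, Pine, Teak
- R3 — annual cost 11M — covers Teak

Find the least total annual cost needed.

12

The greedy cost-per-new-station heuristic would pick R9 and R5 for 16, but a cheaper cover exists.
R8 alone covers Alder, Pine, Teak — every station.
Total annual cost: 12.
No cover costs less than 12.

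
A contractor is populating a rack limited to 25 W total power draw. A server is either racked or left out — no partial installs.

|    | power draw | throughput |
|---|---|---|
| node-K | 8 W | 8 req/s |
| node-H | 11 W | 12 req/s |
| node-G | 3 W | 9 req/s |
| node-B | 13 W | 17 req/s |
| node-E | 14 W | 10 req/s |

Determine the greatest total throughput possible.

node-H + node-B: power draw 11 + 13 = 24 ≤ 25, throughput 12 + 17 = 29.
node-K + node-H + node-G: power draw 8 + 11 + 3 = 22 ≤ 25, throughput 8 + 12 + 9 = 29.
node-K + node-G + node-B: power draw 8 + 3 + 13 = 24 ≤ 25, throughput 8 + 9 + 17 = 34.
Best is node-K, node-G, and node-B with total throughput 34.

34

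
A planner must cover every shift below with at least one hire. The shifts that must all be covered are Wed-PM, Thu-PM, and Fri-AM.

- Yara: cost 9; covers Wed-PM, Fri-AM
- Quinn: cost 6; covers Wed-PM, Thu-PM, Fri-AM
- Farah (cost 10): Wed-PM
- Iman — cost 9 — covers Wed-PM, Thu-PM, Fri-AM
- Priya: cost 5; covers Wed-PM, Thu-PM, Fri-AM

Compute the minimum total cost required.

Priya alone covers Wed-PM, Thu-PM, Fri-AM — every shift.
Total cost: 5.
No cover costs less than 5.

5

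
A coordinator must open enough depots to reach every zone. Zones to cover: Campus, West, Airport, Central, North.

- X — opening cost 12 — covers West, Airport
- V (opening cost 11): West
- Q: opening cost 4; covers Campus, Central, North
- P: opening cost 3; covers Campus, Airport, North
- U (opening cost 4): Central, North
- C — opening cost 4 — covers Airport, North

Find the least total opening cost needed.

The greedy cost-per-new-zone heuristic would pick P, Q, and V for 18, but a cheaper cover exists.
Choose X and Q: together they cover Campus, West, Airport, Central, North — every zone.
Total opening cost: 12 + 4 = 16.
No cover costs less than 16.

16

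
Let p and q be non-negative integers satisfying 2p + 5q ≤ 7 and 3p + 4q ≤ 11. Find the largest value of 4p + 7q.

Relaxing integrality, the LP optimum is 14.00 at (p,q) = (3.5, 0), which is not an integer point.
(p,q)=(3,0): 2·3+5·0=6≤7, 3·3+4·0=9≤11, objective 12.
(p,q)=(2,0): 2·2+5·0=4≤7, 3·2+4·0=6≤11, objective 8.
The best lattice point is (3,0), giving 12.

12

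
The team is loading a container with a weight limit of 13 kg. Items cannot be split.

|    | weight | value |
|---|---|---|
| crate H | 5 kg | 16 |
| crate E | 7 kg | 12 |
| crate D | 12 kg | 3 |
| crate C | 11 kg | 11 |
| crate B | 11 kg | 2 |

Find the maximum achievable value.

Allowing fractional choices, the relaxed optimum would be about 29.0, but items are indivisible.
crate H + crate E: weight 5 + 7 = 12 ≤ 13, value 16 + 12 = 28.
crate H: weight 5 ≤ 13, value 16.
Best is crate H and crate E with total value 28.

28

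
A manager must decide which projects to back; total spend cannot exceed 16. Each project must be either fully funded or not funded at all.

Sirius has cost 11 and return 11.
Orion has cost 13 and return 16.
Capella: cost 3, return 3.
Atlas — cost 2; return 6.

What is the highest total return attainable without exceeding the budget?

22

Take Orion and Atlas: cost 13 + 2 = 15 ≤ 16, return 16 + 6 = 22.
No other feasible combination does better.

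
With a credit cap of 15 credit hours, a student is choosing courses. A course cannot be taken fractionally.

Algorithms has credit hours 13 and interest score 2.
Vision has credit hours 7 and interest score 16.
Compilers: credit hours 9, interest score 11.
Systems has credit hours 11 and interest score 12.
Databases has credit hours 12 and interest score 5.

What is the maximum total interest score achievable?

16

Take Vision: credit hours 7 ≤ 15, interest score 16.
No other feasible combination does better.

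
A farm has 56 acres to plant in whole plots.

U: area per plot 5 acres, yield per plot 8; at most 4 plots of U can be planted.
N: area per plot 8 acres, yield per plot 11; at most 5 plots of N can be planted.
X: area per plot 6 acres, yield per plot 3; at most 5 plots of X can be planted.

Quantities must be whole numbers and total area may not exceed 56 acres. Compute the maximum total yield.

79

Take 3×U and 5×N: area 55 ≤ 56, yield 3·8 + 5·11 = 79.
No other integer combination yields more.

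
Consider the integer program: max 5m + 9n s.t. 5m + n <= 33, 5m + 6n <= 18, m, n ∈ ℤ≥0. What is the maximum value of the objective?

(m,n)=(0,3): 5·0+1·3=3≤33, 5·0+6·3=18≤18, objective 27.
(m,n)=(1,2): 5·1+1·2=7≤33, 5·1+6·2=17≤18, objective 23.
The best lattice point is (0,3), giving 27.

27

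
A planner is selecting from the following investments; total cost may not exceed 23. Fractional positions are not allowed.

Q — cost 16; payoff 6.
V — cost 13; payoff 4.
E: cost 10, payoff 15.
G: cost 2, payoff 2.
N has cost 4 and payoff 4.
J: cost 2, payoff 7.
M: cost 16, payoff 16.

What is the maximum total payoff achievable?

Take E, G, N, and J: cost 10 + 2 + 4 + 2 = 18 ≤ 23, payoff 15 + 2 + 4 + 7 = 28.
No other feasible combination does better.

28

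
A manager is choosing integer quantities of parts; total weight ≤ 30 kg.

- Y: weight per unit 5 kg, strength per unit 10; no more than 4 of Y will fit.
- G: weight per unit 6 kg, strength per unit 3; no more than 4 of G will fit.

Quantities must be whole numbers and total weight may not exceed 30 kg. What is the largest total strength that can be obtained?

43

Y has the best ratio (10/5); taking only Y gives at most 4×10 = 40 (stopped by the supply cap of 4).
Mixing does better — 4×Y and 1×G: weight 26 ≤ 30, strength 4·10 + 1·3 = 43.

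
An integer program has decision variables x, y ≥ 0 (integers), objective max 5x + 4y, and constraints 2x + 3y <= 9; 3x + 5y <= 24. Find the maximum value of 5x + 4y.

20

The continuous relaxation peaks at (4.5, 0) with value 22.50; rounding to a feasible lattice point costs some objective.
(x,y)=(4,0): 2·4+3·0=8≤9, 3·4+5·0=12≤24, objective 20.
(x,y)=(3,1): 2·3+3·1=9≤9, 3·3+5·1=14≤24, objective 19.
(x,y)=(3,0): 2·3+3·0=6≤9, 3·3+5·0=9≤24, objective 15.
Maximum is 20 at (x,y)=(4,0).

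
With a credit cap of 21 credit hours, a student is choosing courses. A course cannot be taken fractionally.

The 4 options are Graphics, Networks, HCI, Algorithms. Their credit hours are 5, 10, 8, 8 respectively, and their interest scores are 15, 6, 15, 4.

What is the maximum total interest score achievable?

34

Allowing fractional choices, the relaxed optimum would be about 34.8, but courses are indivisible.
Graphics + HCI + Algorithms: credit hours 5 + 8 + 8 = 21 ≤ 21, interest score 15 + 15 + 4 = 34.
Graphics + Networks: credit hours 5 + 10 = 15 ≤ 21, interest score 15 + 6 = 21.
Graphics + HCI: credit hours 5 + 8 = 13 ≤ 21, interest score 15 + 15 = 30.
Best is Graphics, HCI, and Algorithms with total interest score 34.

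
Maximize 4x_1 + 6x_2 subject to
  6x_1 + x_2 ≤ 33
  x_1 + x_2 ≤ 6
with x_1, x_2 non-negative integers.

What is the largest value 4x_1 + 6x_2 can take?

(x_1,x_2)=(0,6) is feasible, giving 36.
(x_1,x_2)=(1,5) is feasible, giving 34.
(x_1,x_2)=(0,5) is feasible, giving 30.
Maximum is 36 at (x_1,x_2)=(0,6).

36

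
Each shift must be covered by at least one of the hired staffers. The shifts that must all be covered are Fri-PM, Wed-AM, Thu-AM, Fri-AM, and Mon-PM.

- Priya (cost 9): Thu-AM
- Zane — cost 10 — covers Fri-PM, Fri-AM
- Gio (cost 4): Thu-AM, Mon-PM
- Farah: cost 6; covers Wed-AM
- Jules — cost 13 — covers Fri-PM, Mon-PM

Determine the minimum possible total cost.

20

Choose Zane, Gio, and Farah: together they cover Fri-PM, Wed-AM, Thu-AM, Fri-AM, Mon-PM — every shift.
Total cost: 10 + 4 + 6 = 20.
No cover costs less than 20.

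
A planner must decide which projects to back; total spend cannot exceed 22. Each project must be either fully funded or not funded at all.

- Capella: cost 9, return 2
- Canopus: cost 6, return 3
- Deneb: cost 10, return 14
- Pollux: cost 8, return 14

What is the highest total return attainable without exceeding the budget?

This is an integer program with binary decision variables.
Take Deneb and Pollux: cost 10 + 8 = 18 ≤ 22, return 14 + 14 = 28.
No other feasible combination does better.

28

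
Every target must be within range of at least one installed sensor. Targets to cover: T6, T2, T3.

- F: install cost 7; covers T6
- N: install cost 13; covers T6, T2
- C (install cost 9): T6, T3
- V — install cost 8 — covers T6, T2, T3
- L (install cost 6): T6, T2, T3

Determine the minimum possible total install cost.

This is a weighted set-cover instance.
L alone covers T6, T2, T3 — every target.
Total install cost: 6.
No cover costs less than 6.

6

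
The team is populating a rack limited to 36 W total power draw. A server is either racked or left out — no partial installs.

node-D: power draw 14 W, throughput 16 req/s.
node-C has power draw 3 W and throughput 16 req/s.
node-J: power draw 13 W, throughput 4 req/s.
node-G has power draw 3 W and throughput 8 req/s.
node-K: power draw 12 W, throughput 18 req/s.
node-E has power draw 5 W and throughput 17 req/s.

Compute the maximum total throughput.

67

node-D + node-C + node-K + node-E: power draw 14 + 3 + 12 + 5 = 34 ≤ 36, throughput 16 + 16 + 18 + 17 = 67.
node-C + node-G + node-K + node-E: power draw 3 + 3 + 12 + 5 = 23 ≤ 36, throughput 16 + 8 + 18 + 17 = 59.
node-C + node-J + node-G + node-K + node-E: power draw 3 + 13 + 3 + 12 + 5 = 36 ≤ 36, throughput 16 + 4 + 8 + 18 + 17 = 63.
Best is node-D, node-C, node-K, and node-E with total throughput 67.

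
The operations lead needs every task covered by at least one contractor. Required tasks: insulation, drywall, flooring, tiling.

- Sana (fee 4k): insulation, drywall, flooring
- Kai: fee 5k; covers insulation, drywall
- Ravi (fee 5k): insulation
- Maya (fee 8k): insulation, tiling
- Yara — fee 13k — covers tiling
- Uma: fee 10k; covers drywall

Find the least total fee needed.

12

This is a weighted set-cover instance.
Choose Sana and Maya: together they cover insulation, drywall, flooring, tiling — every task.
Total fee: 4 + 8 = 12.
No cover costs less than 12.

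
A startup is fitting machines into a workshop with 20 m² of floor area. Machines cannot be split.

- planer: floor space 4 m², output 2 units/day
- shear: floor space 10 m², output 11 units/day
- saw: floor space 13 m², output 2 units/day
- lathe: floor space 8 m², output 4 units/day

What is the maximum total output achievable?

15

Take shear and lathe: floor space 10 + 8 = 18 ≤ 20, output 11 + 4 = 15.
No other feasible combination does better.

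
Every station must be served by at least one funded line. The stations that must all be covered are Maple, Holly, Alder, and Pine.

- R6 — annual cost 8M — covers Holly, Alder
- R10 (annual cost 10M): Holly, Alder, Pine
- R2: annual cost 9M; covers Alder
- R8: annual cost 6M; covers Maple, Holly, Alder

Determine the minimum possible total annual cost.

16

Choose R10 and R8: together they cover Maple, Holly, Alder, Pine — every station.
Total annual cost: 10 + 6 = 16.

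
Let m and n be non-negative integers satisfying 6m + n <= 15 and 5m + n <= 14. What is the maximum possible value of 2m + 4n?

56

(m,n)=(0,14): 6·0+1·14=14≤15, 5·0+1·14=14≤14, objective 56.
(m,n)=(0,13): 6·0+1·13=13≤15, 5·0+1·13=13≤14, objective 52.
No feasible integer point exceeds 56.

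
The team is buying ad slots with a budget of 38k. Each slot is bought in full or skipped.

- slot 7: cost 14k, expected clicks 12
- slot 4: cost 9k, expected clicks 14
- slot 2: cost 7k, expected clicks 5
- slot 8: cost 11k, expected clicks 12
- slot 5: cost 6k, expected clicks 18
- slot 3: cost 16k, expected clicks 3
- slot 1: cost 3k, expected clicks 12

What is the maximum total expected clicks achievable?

slot 4 + slot 2 + slot 8 + slot 5 + slot 1: cost 9 + 7 + 11 + 6 + 3 = 36 ≤ 38, expected clicks 14 + 5 + 12 + 18 + 12 = 61.
slot 7 + slot 4 + slot 5 + slot 1: cost 14 + 9 + 6 + 3 = 32 ≤ 38, expected clicks 12 + 14 + 18 + 12 = 56.
slot 4 + slot 8 + slot 5 + slot 1: cost 9 + 11 + 6 + 3 = 29 ≤ 38, expected clicks 14 + 12 + 18 + 12 = 56.
Best is slot 4, slot 2, slot 8, slot 5, and slot 1 with total expected clicks 61.

61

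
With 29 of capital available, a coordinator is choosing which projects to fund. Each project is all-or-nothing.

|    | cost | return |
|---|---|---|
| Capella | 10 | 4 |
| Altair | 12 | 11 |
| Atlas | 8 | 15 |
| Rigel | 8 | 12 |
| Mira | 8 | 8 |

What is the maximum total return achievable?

38

Take Altair, Atlas, and Rigel: cost 12 + 8 + 8 = 28 ≤ 29, return 11 + 15 + 12 = 38.
No other feasible combination does better.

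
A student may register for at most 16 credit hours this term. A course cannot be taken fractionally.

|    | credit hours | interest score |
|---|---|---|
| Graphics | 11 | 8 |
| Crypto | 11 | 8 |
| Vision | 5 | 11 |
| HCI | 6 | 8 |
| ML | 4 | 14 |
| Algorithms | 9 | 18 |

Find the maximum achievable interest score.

Vision + Algorithms: credit hours 5 + 9 = 14 ≤ 16, interest score 11 + 18 = 29.
ML + Algorithms: credit hours 4 + 9 = 13 ≤ 16, interest score 14 + 18 = 32.
Vision + HCI + ML: credit hours 5 + 6 + 4 = 15 ≤ 16, interest score 11 + 8 + 14 = 33.
Best is Vision, HCI, and ML with total interest score 33.

33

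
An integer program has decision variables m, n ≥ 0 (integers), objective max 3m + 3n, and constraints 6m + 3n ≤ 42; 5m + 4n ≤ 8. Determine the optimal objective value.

6

(m,n)=(0,2) is feasible, giving 6.
(m,n)=(0,1) is feasible, giving 3.
The best lattice point is (0,2), giving 6.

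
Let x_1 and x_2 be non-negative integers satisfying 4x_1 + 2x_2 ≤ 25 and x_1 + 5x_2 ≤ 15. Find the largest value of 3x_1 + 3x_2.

21

(x_1,x_2)=(5,2): 4·5+2·2=24≤25, 1·5+5·2=15≤15, objective 21.
(x_1,x_2)=(5,1): 4·5+2·1=22≤25, 1·5+5·1=10≤15, objective 18.
(x_1,x_2)=(4,2): 4·4+2·2=20≤25, 1·4+5·2=14≤15, objective 18.
The best lattice point is (5,2), giving 21.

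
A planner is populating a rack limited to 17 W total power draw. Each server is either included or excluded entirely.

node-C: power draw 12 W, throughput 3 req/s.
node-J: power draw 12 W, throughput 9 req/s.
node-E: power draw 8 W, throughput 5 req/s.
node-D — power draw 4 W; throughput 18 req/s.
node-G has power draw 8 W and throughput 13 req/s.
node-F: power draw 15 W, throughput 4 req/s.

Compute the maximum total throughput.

31

Treat it as a binary knapsack problem.
Take node-D and node-G: power draw 4 + 8 = 12 ≤ 17, throughput 18 + 13 = 31.
No other feasible combination does better.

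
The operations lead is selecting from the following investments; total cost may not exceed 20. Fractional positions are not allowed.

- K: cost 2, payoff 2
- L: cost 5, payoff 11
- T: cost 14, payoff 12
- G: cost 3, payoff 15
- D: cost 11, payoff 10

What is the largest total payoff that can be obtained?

36

Allowing fractional choices, the relaxed optimum would be about 37.1, but investments are indivisible.
K + T + G: cost 2 + 14 + 3 = 19 ≤ 20, payoff 2 + 12 + 15 = 29.
L + G + D: cost 5 + 3 + 11 = 19 ≤ 20, payoff 11 + 15 + 10 = 36.
Best is L, G, and D with total payoff 36.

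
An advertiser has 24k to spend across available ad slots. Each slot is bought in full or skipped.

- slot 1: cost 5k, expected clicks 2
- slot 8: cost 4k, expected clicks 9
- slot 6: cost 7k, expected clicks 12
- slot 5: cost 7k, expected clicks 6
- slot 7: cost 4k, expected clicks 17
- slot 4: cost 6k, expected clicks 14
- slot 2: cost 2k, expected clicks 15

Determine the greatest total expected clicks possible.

slot 1 + slot 6 + slot 7 + slot 4 + slot 2: cost 5 + 7 + 4 + 6 + 2 = 24 ≤ 24, expected clicks 2 + 12 + 17 + 14 + 15 = 60.
slot 8 + slot 6 + slot 7 + slot 4 + slot 2: cost 4 + 7 + 4 + 6 + 2 = 23 ≤ 24, expected clicks 9 + 12 + 17 + 14 + 15 = 67.
slot 8 + slot 5 + slot 7 + slot 4 + slot 2: cost 4 + 7 + 4 + 6 + 2 = 23 ≤ 24, expected clicks 9 + 6 + 17 + 14 + 15 = 61.
Best is slot 8, slot 6, slot 7, slot 4, and slot 2 with total expected clicks 67.

67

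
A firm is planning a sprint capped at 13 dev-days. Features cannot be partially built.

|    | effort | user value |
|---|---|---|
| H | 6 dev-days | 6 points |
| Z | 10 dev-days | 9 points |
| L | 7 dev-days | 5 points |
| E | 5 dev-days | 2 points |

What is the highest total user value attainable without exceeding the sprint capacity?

Allowing fractional choices, the relaxed optimum would be about 12.3, but features are indivisible.
H + L: effort 6 + 7 = 13 ≤ 13, user value 6 + 5 = 11.
H + E: effort 6 + 5 = 11 ≤ 13, user value 6 + 2 = 8.
Z: effort 10 ≤ 13, user value 9.
Best is H and L with total user value 11.

11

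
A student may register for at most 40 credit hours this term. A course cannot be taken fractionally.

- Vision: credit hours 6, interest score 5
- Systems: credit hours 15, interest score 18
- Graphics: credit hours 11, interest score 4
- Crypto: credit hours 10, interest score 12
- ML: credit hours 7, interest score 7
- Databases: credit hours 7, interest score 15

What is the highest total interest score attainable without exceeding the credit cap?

52

Systems + Crypto + ML + Databases: credit hours 15 + 10 + 7 + 7 = 39 ≤ 40, interest score 18 + 12 + 7 + 15 = 52.
Vision + Systems + Crypto + Databases: credit hours 6 + 15 + 10 + 7 = 38 ≤ 40, interest score 5 + 18 + 12 + 15 = 50.
Systems + Crypto + Databases: credit hours 15 + 10 + 7 = 32 ≤ 40, interest score 18 + 12 + 15 = 45.
Best is Systems, Crypto, ML, and Databases with total interest score 52.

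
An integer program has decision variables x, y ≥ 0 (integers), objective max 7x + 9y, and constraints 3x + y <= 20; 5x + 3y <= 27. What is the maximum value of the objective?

81

(x,y)=(0,9): 3·0+1·9=9≤20, 5·0+3·9=27≤27, objective 81.
(x,y)=(0,8): 3·0+1·8=8≤20, 5·0+3·8=24≤27, objective 72.
Maximum is 81 at (x,y)=(0,9).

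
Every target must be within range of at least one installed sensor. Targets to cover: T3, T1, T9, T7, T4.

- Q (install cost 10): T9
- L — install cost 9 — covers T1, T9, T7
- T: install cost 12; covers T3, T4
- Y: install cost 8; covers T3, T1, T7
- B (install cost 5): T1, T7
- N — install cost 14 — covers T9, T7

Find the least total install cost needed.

21

Choose L and T: together they cover T3, T1, T9, T7, T4 — every target.
Total install cost: 9 + 12 = 21.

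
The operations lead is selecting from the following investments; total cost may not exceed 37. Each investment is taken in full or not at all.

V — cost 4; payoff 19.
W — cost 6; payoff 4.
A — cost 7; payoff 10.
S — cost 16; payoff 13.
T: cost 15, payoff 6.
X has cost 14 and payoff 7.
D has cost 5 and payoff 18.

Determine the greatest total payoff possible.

Take V, A, S, and D: cost 4 + 7 + 16 + 5 = 32 ≤ 37, payoff 19 + 10 + 13 + 18 = 60.
No other feasible combination does better.

60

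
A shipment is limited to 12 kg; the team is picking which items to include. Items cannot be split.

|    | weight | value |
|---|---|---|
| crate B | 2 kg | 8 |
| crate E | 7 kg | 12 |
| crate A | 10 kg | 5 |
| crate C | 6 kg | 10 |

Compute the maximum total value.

20

This is an integer program with binary decision variables.
Allowing fractional choices, the relaxed optimum would be about 25.0, but items are indivisible.
crate B + crate A: weight 2 + 10 = 12 ≤ 12, value 8 + 5 = 13.
crate B + crate C: weight 2 + 6 = 8 ≤ 12, value 8 + 10 = 18.
crate B + crate E: weight 2 + 7 = 9 ≤ 12, value 8 + 12 = 20.
Best is crate B and crate E with total value 20.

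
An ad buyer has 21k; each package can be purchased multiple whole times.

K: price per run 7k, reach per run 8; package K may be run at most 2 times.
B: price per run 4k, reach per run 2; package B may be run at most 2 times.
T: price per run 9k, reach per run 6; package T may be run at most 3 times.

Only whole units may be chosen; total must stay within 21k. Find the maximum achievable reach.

18

Take 2×K and 1×B: price 18 ≤ 21, reach 2·8 + 1·2 = 18.
K has the best ratio (8/7) and is taken to its limit of 2; remaining capacity is filled optimally with the others.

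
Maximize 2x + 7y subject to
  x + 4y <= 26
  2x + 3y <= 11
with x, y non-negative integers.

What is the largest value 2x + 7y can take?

(x,y)=(1,3): 1·1+4·3=13≤26, 2·1+3·3=11≤11, objective 23.
(x,y)=(0,3): 1·0+4·3=12≤26, 2·0+3·3=9≤11, objective 21.
(x,y)=(2,2): 1·2+4·2=10≤26, 2·2+3·2=10≤11, objective 18.
(x,y)=(1,2): 1·1+4·2=9≤26, 2·1+3·2=8≤11, objective 16.
Maximum is 23 at (x,y)=(1,3).

23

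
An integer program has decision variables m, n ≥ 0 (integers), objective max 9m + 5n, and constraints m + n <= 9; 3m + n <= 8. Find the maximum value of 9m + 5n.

(m,n)=(0,8) is feasible, giving 40.
(m,n)=(0,7) is feasible, giving 35.
Maximum is 40 at (m,n)=(0,8).

40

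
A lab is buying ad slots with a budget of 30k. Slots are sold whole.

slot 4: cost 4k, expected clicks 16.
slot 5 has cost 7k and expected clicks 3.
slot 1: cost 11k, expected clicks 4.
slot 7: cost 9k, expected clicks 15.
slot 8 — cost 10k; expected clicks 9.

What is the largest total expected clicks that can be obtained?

Take slot 4, slot 5, slot 7, and slot 8: cost 4 + 7 + 9 + 10 = 30 ≤ 30, expected clicks 16 + 3 + 15 + 9 = 43.
No other feasible combination does better.

43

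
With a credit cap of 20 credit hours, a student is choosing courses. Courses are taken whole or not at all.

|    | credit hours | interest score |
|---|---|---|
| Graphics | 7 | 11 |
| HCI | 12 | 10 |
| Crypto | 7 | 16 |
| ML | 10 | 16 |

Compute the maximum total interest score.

32

Take Crypto and ML: credit hours 7 + 10 = 17 ≤ 20, interest score 16 + 16 = 32.
No other feasible combination does better.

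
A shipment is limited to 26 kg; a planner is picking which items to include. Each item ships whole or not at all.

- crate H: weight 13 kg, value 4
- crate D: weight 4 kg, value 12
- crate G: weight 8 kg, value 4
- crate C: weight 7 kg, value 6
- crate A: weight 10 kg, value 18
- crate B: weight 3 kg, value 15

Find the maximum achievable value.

51

Allowing fractional choices, the relaxed optimum would be about 52.0, but items are indivisible.
crate D + crate A + crate B: weight 4 + 10 + 3 = 17 ≤ 26, value 12 + 18 + 15 = 45.
crate D + crate C + crate A + crate B: weight 4 + 7 + 10 + 3 = 24 ≤ 26, value 12 + 6 + 18 + 15 = 51.
crate D + crate G + crate A + crate B: weight 4 + 8 + 10 + 3 = 25 ≤ 26, value 12 + 4 + 18 + 15 = 49.
Best is crate D, crate C, crate A, and crate B with total value 51.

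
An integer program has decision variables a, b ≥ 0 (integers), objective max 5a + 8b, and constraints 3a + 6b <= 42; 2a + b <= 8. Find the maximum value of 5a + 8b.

(a,b)=(0,7): 3·0+6·7=42≤42, 2·0+1·7=7≤8, objective 56.
(a,b)=(1,6): 3·1+6·6=39≤42, 2·1+1·6=8≤8, objective 53.
The best lattice point is (0,7), giving 56.

56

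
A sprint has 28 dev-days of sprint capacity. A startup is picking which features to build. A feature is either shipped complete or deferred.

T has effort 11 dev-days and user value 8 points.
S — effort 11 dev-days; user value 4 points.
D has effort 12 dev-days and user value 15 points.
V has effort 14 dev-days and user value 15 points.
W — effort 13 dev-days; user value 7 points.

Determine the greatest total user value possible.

Take D and V: effort 12 + 14 = 26 ≤ 28, user value 15 + 15 = 30.
No other feasible combination does better.

30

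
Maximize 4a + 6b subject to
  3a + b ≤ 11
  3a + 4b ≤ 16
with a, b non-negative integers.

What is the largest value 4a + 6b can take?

24

(a,b)=(0,4): 3·0+1·4=4≤11, 3·0+4·4=16≤16, objective 24.
(a,b)=(1,3): 3·1+1·3=6≤11, 3·1+4·3=15≤16, objective 22.
(a,b)=(0,3): 3·0+1·3=3≤11, 3·0+4·3=12≤16, objective 18.
Maximum is 24 at (a,b)=(0,4).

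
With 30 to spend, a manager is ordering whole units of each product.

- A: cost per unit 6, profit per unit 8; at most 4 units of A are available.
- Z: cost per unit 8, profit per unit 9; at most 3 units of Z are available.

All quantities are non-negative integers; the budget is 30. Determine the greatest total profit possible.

A has the best ratio (8/6); taking only A gives at most 4×8 = 32 (stopped by the supply cap of 4).
Mixing does better — 1×A and 3×Z: cost 30 ≤ 30, profit 1·8 + 3·9 = 35.

35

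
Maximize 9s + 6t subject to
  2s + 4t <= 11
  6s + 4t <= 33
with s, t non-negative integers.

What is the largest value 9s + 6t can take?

45

(s,t)=(5,0) is feasible, giving 45.
(s,t)=(4,0) is feasible, giving 36.
The best lattice point is (5,0), giving 45.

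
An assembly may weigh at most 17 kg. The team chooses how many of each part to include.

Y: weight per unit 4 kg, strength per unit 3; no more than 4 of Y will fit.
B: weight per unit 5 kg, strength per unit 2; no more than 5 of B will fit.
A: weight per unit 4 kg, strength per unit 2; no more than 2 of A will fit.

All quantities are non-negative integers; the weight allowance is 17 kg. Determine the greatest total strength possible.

Y has the best ratio (3/4); taking only Y gives at most 4×3 = 12 (stopped by the weight limit).
Optimal: 4×Y: weight 16 ≤ 17, strength 4·3 = 12.

12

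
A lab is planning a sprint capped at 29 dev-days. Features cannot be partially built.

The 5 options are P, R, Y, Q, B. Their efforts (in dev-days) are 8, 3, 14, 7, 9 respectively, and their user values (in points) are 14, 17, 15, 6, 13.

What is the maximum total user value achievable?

50

Treat it as a binary knapsack problem.
Take P, R, Q, and B: effort 8 + 3 + 7 + 9 = 27 ≤ 29, user value 14 + 17 + 6 + 13 = 50.
No other feasible combination does better.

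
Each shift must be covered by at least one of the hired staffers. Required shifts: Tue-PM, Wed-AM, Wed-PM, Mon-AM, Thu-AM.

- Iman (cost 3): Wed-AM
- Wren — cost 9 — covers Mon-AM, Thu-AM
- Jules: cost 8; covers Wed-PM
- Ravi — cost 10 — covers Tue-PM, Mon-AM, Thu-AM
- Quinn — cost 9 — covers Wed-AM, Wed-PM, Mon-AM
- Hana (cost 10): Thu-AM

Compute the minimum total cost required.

19

This is an integer covering problem.
The greedy cost-per-new-shift heuristic would pick Iman, Ravi, and Jules for 21, but a cheaper cover exists.
Choose Ravi and Quinn: together they cover Tue-PM, Wed-AM, Wed-PM, Mon-AM, Thu-AM — every shift.
Total cost: 10 + 9 = 19.
No cover costs less than 19.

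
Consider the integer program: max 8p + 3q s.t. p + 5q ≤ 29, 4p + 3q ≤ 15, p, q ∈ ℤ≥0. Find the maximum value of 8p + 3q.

(p,q)=(3,1) is feasible, giving 27.
(p,q)=(3,0) is feasible, giving 24.
(p,q)=(2,2) is feasible, giving 22.
No feasible integer point exceeds 27.

27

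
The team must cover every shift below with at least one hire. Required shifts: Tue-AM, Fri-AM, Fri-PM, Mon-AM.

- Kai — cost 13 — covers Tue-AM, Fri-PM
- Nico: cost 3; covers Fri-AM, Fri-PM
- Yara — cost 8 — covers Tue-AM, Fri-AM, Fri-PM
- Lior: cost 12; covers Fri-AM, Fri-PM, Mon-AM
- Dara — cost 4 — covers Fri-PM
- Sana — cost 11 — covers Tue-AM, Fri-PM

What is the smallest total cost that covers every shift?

20

The greedy cost-per-new-shift heuristic would pick Nico, Yara, and Lior for 23, but a cheaper cover exists.
Choose Yara and Lior: together they cover Tue-AM, Fri-AM, Fri-PM, Mon-AM — every shift.
Total cost: 8 + 12 = 20.
No cover costs less than 20.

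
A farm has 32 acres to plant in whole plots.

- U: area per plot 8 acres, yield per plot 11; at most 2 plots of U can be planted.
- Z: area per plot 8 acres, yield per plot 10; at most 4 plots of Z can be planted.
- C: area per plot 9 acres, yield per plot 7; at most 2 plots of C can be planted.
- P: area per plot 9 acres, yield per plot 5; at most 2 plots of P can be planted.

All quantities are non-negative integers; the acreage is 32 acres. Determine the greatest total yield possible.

U has the best ratio (11/8); taking only U gives at most 2×11 = 22 (stopped by the supply cap of 2).
Mixing does better — 2×U and 2×Z: area 32 ≤ 32, yield 2·11 + 2·10 = 42.

42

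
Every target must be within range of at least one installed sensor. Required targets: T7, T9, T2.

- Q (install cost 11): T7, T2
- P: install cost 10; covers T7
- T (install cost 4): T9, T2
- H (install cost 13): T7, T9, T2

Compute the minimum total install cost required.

The greedy cost-per-new-target heuristic would pick T and P for 14, but a cheaper cover exists.
H alone covers T7, T9, T2 — every target.
Total install cost: 13.
No cover costs less than 13.

13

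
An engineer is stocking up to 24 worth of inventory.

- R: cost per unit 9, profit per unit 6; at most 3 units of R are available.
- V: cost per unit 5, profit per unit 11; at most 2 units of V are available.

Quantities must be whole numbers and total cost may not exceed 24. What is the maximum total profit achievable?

28

This is a bounded integer knapsack.
2×R and 1×V: cost 23 ≤ 24, profit 2·6 + 1·11 = 23.
1×R and 2×V: cost 19 ≤ 24, profit 1·6 + 2·11 = 28.
Best is 28.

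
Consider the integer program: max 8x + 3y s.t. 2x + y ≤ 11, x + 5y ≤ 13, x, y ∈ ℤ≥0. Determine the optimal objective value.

Relaxing integrality, the LP optimum is 44.00 at (x,y) = (5.5, 0), which is not an integer point.
(x,y)=(5,1): 2·5+1·1=11≤11, 1·5+5·1=10≤13, objective 43.
(x,y)=(5,0): 2·5+1·0=10≤11, 1·5+5·0=5≤13, objective 40.
(x,y)=(4,1): 2·4+1·1=9≤11, 1·4+5·1=9≤13, objective 35.
No feasible integer point exceeds 43.

43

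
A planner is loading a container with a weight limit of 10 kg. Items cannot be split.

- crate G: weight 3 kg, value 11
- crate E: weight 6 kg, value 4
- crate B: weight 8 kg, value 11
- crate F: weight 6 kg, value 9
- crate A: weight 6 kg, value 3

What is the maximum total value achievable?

20

Treat it as a binary knapsack problem.
Take crate G and crate F: weight 3 + 6 = 9 ≤ 10, value 11 + 9 = 20.
No other feasible combination does better.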